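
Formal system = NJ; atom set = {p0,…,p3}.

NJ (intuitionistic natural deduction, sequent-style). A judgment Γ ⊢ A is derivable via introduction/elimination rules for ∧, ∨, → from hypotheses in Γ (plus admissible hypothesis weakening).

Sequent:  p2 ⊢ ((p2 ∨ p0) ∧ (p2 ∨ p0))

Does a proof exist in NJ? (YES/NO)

Derivation (root first):
[∧I] p2 ⊢ ((p2 ∨ p0) ∧ (p2 ∨ p0))
  [∨I₁] p2 ⊢ (p2 ∨ p0)
    [Ax] p2 ⊢ p2
  [∨I₁] p2 ⊢ (p2 ∨ p0)
    [Ax] p2 ⊢ p2

Result: YES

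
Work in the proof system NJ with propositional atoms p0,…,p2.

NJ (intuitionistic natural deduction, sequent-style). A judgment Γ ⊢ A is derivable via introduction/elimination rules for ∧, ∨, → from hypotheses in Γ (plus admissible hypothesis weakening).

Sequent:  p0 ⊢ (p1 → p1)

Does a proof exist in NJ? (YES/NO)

Derivation trace:
[Wk] p0 ⊢ (p1 → p1)
  [→I]  ⊢ (p1 → p1)
    [Ax] p1 ⊢ p1

Result: YES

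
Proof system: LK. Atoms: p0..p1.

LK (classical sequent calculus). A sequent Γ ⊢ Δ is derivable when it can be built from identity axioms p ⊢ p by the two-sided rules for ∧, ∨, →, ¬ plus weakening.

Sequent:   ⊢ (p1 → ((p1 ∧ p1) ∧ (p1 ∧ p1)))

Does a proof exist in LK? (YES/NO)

Derivation (root first):
[→R]  ⊢ (p1 → ((p1 ∧ p1) ∧ (p1 ∧ p1)))
  [∧R] p1 ⊢ ((p1 ∧ p1) ∧ (p1 ∧ p1))
    [∧R] p1 ⊢ (p1 ∧ p1)
      [Ax] p1 ⊢ p1
      [Ax] p1 ⊢ p1
    [∧R] p1 ⊢ (p1 ∧ p1)
      [Ax] p1 ⊢ p1
      [Ax] p1 ⊢ p1

Result: YES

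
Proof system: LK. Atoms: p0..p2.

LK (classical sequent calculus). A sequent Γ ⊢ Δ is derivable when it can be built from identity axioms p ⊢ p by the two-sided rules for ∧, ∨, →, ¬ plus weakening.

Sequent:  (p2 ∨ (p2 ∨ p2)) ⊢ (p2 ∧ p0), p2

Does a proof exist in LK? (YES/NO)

Derivation trace:
[∨L] (p2 ∨ (p2 ∨ p2)) ⊢ (p2 ∧ p0), p2
  [∧R] p2 ⊢ p2, (p2 ∧ p0)
    [Ax] p2 ⊢ p2
    [WR] p2 ⊢ p2, p0
      [Ax] p2 ⊢ p2
  [∨L] (p2 ∨ p2) ⊢ p2
    [Ax] p2 ⊢ p2
    [Ax] p2 ⊢ p2

Result: YES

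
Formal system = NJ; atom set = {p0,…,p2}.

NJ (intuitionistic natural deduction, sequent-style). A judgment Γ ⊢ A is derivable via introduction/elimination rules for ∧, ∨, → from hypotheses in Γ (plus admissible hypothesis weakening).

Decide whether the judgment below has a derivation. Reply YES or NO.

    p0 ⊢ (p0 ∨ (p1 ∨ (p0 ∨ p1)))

Proof tree:
[∨I₂] p0 ⊢ (p0 ∨ (p1 ∨ (p0 ∨ p1)))
  [∨I₂] p0 ⊢ (p1 ∨ (p0 ∨ p1))
    [∨I₁] p0 ⊢ (p0 ∨ p1)
      [Ax] p0 ⊢ p0

Result: YES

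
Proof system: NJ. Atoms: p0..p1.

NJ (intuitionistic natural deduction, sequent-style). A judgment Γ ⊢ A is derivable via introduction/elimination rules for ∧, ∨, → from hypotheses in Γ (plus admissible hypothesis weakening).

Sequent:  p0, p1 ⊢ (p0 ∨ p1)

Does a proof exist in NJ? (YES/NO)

Proof tree:
[∨I₁] p0, p1 ⊢ (p0 ∨ p1)
  [Wk] p0, p1 ⊢ p0
    [Ax] p0 ⊢ p0

Result: YES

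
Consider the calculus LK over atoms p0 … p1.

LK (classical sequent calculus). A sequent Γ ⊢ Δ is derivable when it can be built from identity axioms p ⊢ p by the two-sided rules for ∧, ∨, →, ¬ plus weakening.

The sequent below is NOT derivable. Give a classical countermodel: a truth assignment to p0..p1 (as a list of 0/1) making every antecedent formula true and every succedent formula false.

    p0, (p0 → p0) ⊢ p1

Search for a countermodel by truth-table:
  v=00: Γ:[p0=F, (p0 → p0)=T] Δ:[p1=F] refutes=False
  v=01: Γ:[p0=F, (p0 → p0)=T] Δ:[p1=T] refutes=False
  v=10: Γ:[p0=T, (p0 → p0)=T] Δ:[p1=F] refutes=True  ← countermodel

Result: [1, 0]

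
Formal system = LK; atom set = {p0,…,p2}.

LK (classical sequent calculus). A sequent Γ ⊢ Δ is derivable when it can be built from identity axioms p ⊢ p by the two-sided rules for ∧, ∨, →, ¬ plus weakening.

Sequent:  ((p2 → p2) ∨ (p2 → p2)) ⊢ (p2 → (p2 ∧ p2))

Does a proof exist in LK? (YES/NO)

Derivation (root first):
[∨L] ((p2 → p2) ∨ (p2 → p2)) ⊢ (p2 → (p2 ∧ p2))
  [→R] (p2 → p2) ⊢ (p2 → (p2 ∧ p2))
    [∧R] p2, (p2 → p2) ⊢ (p2 ∧ p2)
      [→L] p2, (p2 → p2) ⊢ p2
        [Ax] p2 ⊢ p2
        [Ax] p2 ⊢ p2
      [→L] p2, (p2 → p2) ⊢ p2
        [Ax] p2 ⊢ p2
        [Ax] p2 ⊢ p2
  [→R] (p2 → p2) ⊢ (p2 → (p2 ∧ p2))
    [∧R] p2, (p2 → p2) ⊢ (p2 ∧ p2)
      [→L] p2, (p2 → p2) ⊢ p2
        [Ax] p2 ⊢ p2
        [Ax] p2 ⊢ p2
      [→L] p2, (p2 → p2) ⊢ p2
        [Ax] p2 ⊢ p2
        [Ax] p2 ⊢ p2

Result: YES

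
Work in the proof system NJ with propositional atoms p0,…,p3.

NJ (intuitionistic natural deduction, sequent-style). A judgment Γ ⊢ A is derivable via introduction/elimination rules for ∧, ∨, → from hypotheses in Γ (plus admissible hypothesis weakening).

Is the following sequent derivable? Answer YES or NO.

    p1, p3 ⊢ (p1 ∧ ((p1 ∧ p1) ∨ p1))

Proof tree:
[∧I] p1, p3 ⊢ (p1 ∧ ((p1 ∧ p1) ∨ p1))
  [Ax] p1 ⊢ p1
  [Wk] p1, p3 ⊢ ((p1 ∧ p1) ∨ p1)
    [∨I₁] p1 ⊢ ((p1 ∧ p1) ∨ p1)
      [∧I] p1 ⊢ (p1 ∧ p1)
        [Ax] p1 ⊢ p1
        [Ax] p1 ⊢ p1

Result: YES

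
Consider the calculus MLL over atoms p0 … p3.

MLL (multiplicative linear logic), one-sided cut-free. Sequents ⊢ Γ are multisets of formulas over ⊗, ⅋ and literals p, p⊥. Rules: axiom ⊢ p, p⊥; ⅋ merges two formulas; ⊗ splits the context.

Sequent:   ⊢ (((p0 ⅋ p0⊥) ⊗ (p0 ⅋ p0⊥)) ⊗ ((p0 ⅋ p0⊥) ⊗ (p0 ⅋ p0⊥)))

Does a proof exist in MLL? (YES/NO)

Derivation (root first):
[⊗]  ⊢ (((p0 ⅋ p0⊥) ⊗ (p0 ⅋ p0⊥)) ⊗ ((p0 ⅋ p0⊥) ⊗ (p0 ⅋ p0⊥)))
  [⊗]  ⊢ ((p0 ⅋ p0⊥) ⊗ (p0 ⅋ p0⊥))
    [⅋]  ⊢ (p0 ⅋ p0⊥)
      [Ax]  ⊢ p0, p0⊥
    [⅋]  ⊢ (p0 ⅋ p0⊥)
      [Ax]  ⊢ p0, p0⊥
  [⊗]  ⊢ ((p0 ⅋ p0⊥) ⊗ (p0 ⅋ p0⊥))
    [⅋]  ⊢ (p0 ⅋ p0⊥)
      [Ax]  ⊢ p0, p0⊥
    [⅋]  ⊢ (p0 ⅋ p0⊥)
      [Ax]  ⊢ p0, p0⊥

Result: YES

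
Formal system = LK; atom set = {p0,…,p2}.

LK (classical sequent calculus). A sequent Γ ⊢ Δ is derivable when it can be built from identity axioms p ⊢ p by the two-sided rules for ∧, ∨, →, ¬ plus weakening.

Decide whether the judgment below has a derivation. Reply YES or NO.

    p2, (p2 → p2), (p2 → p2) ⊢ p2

Derivation (root first):
[→L] p2, (p2 → p2), (p2 → p2) ⊢ p2
  [→L] p2, (p2 → p2) ⊢ p2
    [Ax] p2 ⊢ p2
    [Ax] p2 ⊢ p2
  [Ax] p2 ⊢ p2

Result: YES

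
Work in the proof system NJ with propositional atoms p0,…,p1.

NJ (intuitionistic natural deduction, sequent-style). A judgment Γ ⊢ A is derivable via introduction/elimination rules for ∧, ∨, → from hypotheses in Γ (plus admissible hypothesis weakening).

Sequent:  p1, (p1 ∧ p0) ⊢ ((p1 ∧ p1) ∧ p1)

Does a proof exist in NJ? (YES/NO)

Derivation trace:
[∧I] p1, (p1 ∧ p0) ⊢ ((p1 ∧ p1) ∧ p1)
  [∧I] p1, (p1 ∧ p0) ⊢ (p1 ∧ p1)
    [Wk] p1, (p1 ∧ p0) ⊢ p1
      [Ax] p1 ⊢ p1
    [Ax] p1 ⊢ p1
  [Ax] p1 ⊢ p1

Result: YES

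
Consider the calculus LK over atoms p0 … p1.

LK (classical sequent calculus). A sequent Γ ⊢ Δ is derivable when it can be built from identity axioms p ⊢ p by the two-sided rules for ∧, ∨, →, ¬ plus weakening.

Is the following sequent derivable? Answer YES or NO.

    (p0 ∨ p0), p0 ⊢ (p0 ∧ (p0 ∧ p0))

Derivation (root first):
[∧R] (p0 ∨ p0), p0 ⊢ (p0 ∧ (p0 ∧ p0))
  [Ax] p0 ⊢ p0
  [∧R] (p0 ∨ p0), p0 ⊢ (p0 ∧ p0)
    [Ax] p0 ⊢ p0
    [∨L] (p0 ∨ p0) ⊢ p0
      [Ax] p0 ⊢ p0
      [Ax] p0 ⊢ p0

Result: YES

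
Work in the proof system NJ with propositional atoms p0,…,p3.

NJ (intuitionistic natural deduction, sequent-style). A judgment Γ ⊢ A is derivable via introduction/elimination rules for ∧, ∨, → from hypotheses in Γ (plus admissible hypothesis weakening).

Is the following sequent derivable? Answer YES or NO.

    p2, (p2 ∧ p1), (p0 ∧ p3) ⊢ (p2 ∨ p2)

Derivation trace:
[Wk] p2, (p2 ∧ p1), (p0 ∧ p3) ⊢ (p2 ∨ p2)
  [Wk] p2, (p2 ∧ p1) ⊢ (p2 ∨ p2)
    [∨I₂] p2 ⊢ (p2 ∨ p2)
      [Ax] p2 ⊢ p2

Result: YES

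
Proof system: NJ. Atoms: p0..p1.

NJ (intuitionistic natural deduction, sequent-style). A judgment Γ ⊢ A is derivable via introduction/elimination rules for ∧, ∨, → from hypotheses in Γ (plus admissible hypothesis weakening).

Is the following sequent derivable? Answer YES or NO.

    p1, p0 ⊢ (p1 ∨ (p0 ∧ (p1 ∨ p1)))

Proof tree:
[∨I₂] p1, p0 ⊢ (p1 ∨ (p0 ∧ (p1 ∨ p1)))
  [∧I] p1, p0 ⊢ (p0 ∧ (p1 ∨ p1))
    [Ax] p0 ⊢ p0
    [∨I₁] p1 ⊢ (p1 ∨ p1)
      [Ax] p1 ⊢ p1

Result: YES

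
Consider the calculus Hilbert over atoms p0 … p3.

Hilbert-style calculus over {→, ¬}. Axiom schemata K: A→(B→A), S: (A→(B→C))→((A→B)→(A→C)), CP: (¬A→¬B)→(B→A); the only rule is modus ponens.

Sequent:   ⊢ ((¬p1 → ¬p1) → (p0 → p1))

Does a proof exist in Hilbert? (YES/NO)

Truth-table refutation:
  v=0000: Γ:[] Δ:[((¬p1 → ¬p1) → (p0 → p1))=T] refutes=False
  v=0001: Γ:[] Δ:[((¬p1 → ¬p1) → (p0 → p1))=T] refutes=False
  v=0010: Γ:[] Δ:[((¬p1 → ¬p1) → (p0 → p1))=T] refutes=False
  v=0011: Γ:[] Δ:[((¬p1 → ¬p1) → (p0 → p1))=T] refutes=False
  v=0100: Γ:[] Δ:[((¬p1 → ¬p1) → (p0 → p1))=T] refutes=False
  v=0101: Γ:[] Δ:[((¬p1 → ¬p1) → (p0 → p1))=T] refutes=False
  v=0110: Γ:[] Δ:[((¬p1 → ¬p1) → (p0 → p1))=T] refutes=False
  v=0111: Γ:[] Δ:[((¬p1 → ¬p1) → (p0 → p1))=T] refutes=False
  v=1000: Γ:[] Δ:[((¬p1 → ¬p1) → (p0 → p1))=F] refutes=True  ← countermodel

Result: NO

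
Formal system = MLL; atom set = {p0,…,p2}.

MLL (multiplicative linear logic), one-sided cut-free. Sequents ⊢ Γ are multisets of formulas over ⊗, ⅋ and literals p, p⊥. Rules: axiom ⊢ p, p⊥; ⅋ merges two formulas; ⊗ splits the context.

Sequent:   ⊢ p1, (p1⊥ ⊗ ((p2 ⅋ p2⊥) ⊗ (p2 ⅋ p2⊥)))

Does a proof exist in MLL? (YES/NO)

Derivation trace:
[⊗]  ⊢ p1, (p1⊥ ⊗ ((p2 ⅋ p2⊥) ⊗ (p2 ⅋ p2⊥)))
  [Ax]  ⊢ p1, p1⊥
  [⊗]  ⊢ ((p2 ⅋ p2⊥) ⊗ (p2 ⅋ p2⊥))
    [⅋]  ⊢ (p2 ⅋ p2⊥)
      [Ax]  ⊢ p2, p2⊥
    [⅋]  ⊢ (p2 ⅋ p2⊥)
      [Ax]  ⊢ p2, p2⊥

Result: YES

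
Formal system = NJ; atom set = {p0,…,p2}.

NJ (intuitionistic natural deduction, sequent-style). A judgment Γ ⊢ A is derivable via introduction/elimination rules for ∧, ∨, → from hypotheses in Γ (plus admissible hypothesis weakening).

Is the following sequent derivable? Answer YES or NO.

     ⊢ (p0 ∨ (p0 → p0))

Derivation (root first):
[∨I₂]  ⊢ (p0 ∨ (p0 → p0))
  [→I]  ⊢ (p0 → p0)
    [Ax] p0 ⊢ p0

Result: YES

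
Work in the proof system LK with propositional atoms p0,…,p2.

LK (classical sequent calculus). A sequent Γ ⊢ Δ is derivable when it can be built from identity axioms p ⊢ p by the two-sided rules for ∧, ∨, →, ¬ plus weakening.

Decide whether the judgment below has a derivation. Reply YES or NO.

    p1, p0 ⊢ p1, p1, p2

Proof tree:
[WR] p1, p0 ⊢ p1, p1, p2
  [WL] p1, p0 ⊢ p1, p1
    [WR] p1 ⊢ p1, p1
      [Ax] p1 ⊢ p1

Result: YES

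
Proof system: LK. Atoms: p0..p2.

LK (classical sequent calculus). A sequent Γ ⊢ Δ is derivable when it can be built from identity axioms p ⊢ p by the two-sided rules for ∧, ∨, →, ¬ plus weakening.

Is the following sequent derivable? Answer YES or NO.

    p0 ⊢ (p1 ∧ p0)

Truth-table refutation:
  v=000: Γ:[p0=F] Δ:[(p1 ∧ p0)=F] refutes=False
  v=001: Γ:[p0=F] Δ:[(p1 ∧ p0)=F] refutes=False
  v=010: Γ:[p0=F] Δ:[(p1 ∧ p0)=F] refutes=False
  v=011: Γ:[p0=F] Δ:[(p1 ∧ p0)=F] refutes=False
  v=100: Γ:[p0=T] Δ:[(p1 ∧ p0)=F] refutes=True  ← countermodel

Result: NO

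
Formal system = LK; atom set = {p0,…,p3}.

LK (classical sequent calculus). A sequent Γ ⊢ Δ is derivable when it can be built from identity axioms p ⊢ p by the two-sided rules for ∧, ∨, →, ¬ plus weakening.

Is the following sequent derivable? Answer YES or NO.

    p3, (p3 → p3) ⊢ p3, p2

Derivation (root first):
[WR] p3, (p3 → p3) ⊢ p3, p2
  [→L] p3, (p3 → p3) ⊢ p3
    [Ax] p3 ⊢ p3
    [Ax] p3 ⊢ p3

Result: YES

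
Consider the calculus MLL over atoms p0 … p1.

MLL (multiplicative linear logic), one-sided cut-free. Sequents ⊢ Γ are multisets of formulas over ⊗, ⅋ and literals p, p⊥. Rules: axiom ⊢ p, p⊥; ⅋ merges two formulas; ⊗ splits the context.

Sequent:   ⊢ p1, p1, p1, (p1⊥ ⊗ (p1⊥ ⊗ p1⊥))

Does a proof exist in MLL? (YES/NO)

Proof tree:
[⊗]  ⊢ p1, p1, p1, (p1⊥ ⊗ (p1⊥ ⊗ p1⊥))
  [Ax]  ⊢ p1, p1⊥
  [⊗]  ⊢ p1, p1, (p1⊥ ⊗ p1⊥)
    [Ax]  ⊢ p1, p1⊥
    [Ax]  ⊢ p1, p1⊥

Result: YES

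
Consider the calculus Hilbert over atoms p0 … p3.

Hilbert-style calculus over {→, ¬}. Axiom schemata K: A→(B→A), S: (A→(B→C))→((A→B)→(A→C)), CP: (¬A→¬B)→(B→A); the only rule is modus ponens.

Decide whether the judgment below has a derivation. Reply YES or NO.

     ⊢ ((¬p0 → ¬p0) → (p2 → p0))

Truth-table refutation:
  v=0000: Γ:[] Δ:[((¬p0 → ¬p0) → (p2 → p0))=T] refutes=False
  v=0001: Γ:[] Δ:[((¬p0 → ¬p0) → (p2 → p0))=T] refutes=False
  v=0010: Γ:[] Δ:[((¬p0 → ¬p0) → (p2 → p0))=F] refutes=True  ← countermodel

Result: NO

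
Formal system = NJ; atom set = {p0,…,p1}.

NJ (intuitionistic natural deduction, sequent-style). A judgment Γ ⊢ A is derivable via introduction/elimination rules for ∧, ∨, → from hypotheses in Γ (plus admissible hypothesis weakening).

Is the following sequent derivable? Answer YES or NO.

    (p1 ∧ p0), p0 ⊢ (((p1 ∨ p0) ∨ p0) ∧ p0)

Proof tree:
[∧I] (p1 ∧ p0), p0 ⊢ (((p1 ∨ p0) ∨ p0) ∧ p0)
  [∨I₁] p0, (p1 ∧ p0) ⊢ ((p1 ∨ p0) ∨ p0)
    [∨I₂] p0, (p1 ∧ p0) ⊢ (p1 ∨ p0)
      [Wk] p0, (p1 ∧ p0) ⊢ p0
        [Ax] p0 ⊢ p0
  [Wk] p0, (p1 ∧ p0) ⊢ p0
    [Ax] p0 ⊢ p0

Result: YES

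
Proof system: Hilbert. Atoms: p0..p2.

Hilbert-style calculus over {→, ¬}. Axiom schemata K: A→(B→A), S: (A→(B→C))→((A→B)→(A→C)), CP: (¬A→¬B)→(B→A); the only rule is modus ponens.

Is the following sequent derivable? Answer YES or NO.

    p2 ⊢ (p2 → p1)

Truth-table refutation:
  v=000: Γ:[p2=F] Δ:[(p2 → p1)=T] refutes=False
  v=001: Γ:[p2=T] Δ:[(p2 → p1)=F] refutes=True  ← countermodel

Result: NO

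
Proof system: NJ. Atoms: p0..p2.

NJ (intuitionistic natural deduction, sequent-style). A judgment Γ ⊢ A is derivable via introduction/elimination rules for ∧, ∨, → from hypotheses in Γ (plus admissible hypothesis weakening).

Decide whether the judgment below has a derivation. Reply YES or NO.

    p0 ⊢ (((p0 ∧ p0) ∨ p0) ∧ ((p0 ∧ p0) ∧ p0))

Derivation trace:
[∧I] p0 ⊢ (((p0 ∧ p0) ∨ p0) ∧ ((p0 ∧ p0) ∧ p0))
  [∨I₁] p0 ⊢ ((p0 ∧ p0) ∨ p0)
    [∧I] p0 ⊢ (p0 ∧ p0)
      [Ax] p0 ⊢ p0
      [Ax] p0 ⊢ p0
  [∧I] p0 ⊢ ((p0 ∧ p0) ∧ p0)
    [∧I] p0 ⊢ (p0 ∧ p0)
      [Ax] p0 ⊢ p0
      [Ax] p0 ⊢ p0
    [Ax] p0 ⊢ p0

Result: YES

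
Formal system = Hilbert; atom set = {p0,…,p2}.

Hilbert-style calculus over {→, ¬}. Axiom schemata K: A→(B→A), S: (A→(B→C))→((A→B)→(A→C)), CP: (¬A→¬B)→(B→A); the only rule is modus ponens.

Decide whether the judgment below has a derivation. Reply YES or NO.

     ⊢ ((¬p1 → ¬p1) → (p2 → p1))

Truth-table refutation:
  v=000: Γ:[] Δ:[((¬p1 → ¬p1) → (p2 → p1))=T] refutes=False
  v=001: Γ:[] Δ:[((¬p1 → ¬p1) → (p2 → p1))=F] refutes=True  ← countermodel

Result: NO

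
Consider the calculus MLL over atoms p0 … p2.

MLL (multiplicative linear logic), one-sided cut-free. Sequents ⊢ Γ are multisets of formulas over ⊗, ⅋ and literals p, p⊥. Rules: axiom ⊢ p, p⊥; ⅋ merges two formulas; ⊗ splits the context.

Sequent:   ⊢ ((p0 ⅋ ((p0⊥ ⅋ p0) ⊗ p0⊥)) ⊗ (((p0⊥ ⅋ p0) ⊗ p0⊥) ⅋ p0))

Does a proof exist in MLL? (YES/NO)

Proof tree:
[⊗]  ⊢ ((p0 ⅋ ((p0⊥ ⅋ p0) ⊗ p0⊥)) ⊗ (((p0⊥ ⅋ p0) ⊗ p0⊥) ⅋ p0))
  [⅋]  ⊢ (p0 ⅋ ((p0⊥ ⅋ p0) ⊗ p0⊥))
    [⊗]  ⊢ p0, ((p0⊥ ⅋ p0) ⊗ p0⊥)
      [⅋]  ⊢ (p0⊥ ⅋ p0)
        [Ax]  ⊢ p0, p0⊥
      [Ax]  ⊢ p0, p0⊥
  [⅋]  ⊢ (((p0⊥ ⅋ p0) ⊗ p0⊥) ⅋ p0)
    [⊗]  ⊢ p0, ((p0⊥ ⅋ p0) ⊗ p0⊥)
      [⅋]  ⊢ (p0⊥ ⅋ p0)
        [Ax]  ⊢ p0, p0⊥
      [Ax]  ⊢ p0, p0⊥

Result: YES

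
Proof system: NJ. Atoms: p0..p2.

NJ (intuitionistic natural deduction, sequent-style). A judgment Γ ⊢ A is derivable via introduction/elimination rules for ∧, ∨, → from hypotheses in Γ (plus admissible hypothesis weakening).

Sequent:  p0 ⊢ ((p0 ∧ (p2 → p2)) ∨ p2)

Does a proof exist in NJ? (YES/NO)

Proof tree:
[∨I₁] p0 ⊢ ((p0 ∧ (p2 → p2)) ∨ p2)
  [∧I] p0 ⊢ (p0 ∧ (p2 → p2))
    [Ax] p0 ⊢ p0
    [→I]  ⊢ (p2 → p2)
      [Ax] p2 ⊢ p2

Result: YES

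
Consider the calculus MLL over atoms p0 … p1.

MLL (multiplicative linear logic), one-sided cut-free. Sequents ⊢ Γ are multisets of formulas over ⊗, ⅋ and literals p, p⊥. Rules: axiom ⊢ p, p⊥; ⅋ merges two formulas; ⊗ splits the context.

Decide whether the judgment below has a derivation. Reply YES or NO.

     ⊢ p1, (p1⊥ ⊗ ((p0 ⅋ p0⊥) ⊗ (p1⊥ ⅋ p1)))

Derivation trace:
[⊗]  ⊢ p1, (p1⊥ ⊗ ((p0 ⅋ p0⊥) ⊗ (p1⊥ ⅋ p1)))
  [Ax]  ⊢ p1, p1⊥
  [⊗]  ⊢ ((p0 ⅋ p0⊥) ⊗ (p1⊥ ⅋ p1))
    [⅋]  ⊢ (p0 ⅋ p0⊥)
      [Ax]  ⊢ p0, p0⊥
    [⅋]  ⊢ (p1⊥ ⅋ p1)
      [Ax]  ⊢ p1, p1⊥

Result: YES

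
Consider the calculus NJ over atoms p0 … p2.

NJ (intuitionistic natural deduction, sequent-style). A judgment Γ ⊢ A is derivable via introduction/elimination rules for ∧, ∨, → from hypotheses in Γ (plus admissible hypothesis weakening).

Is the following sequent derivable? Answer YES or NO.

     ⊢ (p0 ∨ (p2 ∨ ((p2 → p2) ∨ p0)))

Proof tree:
[∨I₂]  ⊢ (p0 ∨ (p2 ∨ ((p2 → p2) ∨ p0)))
  [∨I₂]  ⊢ (p2 ∨ ((p2 → p2) ∨ p0))
    [∨I₁]  ⊢ ((p2 → p2) ∨ p0)
      [→I]  ⊢ (p2 → p2)
        [Ax] p2 ⊢ p2

Result: YES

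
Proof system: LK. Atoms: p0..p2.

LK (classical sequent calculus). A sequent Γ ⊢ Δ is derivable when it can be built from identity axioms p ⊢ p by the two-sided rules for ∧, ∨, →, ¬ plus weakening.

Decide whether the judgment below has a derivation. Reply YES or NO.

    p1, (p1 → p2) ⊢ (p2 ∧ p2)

Derivation trace:
[→L] p1, (p1 → p2) ⊢ (p2 ∧ p2)
  [Ax] p1 ⊢ p1
  [∧R] p2 ⊢ (p2 ∧ p2)
    [Ax] p2 ⊢ p2
    [Ax] p2 ⊢ p2

Result: YES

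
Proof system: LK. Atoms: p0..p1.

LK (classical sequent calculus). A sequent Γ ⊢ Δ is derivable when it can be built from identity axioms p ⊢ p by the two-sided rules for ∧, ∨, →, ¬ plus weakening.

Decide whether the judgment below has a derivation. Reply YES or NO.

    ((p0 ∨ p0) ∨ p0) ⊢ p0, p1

Derivation trace:
[WR] ((p0 ∨ p0) ∨ p0) ⊢ p0, p1
  [∨L] ((p0 ∨ p0) ∨ p0) ⊢ p0
    [∨L] (p0 ∨ p0) ⊢ p0
      [Ax] p0 ⊢ p0
      [Ax] p0 ⊢ p0
    [Ax] p0 ⊢ p0

Result: YES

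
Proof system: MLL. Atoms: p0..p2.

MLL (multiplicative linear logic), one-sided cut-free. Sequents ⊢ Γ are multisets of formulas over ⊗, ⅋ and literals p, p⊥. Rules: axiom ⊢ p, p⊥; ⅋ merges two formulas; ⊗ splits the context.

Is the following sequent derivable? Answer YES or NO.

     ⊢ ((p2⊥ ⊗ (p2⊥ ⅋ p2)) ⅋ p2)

Derivation (root first):
[⅋]  ⊢ ((p2⊥ ⊗ (p2⊥ ⅋ p2)) ⅋ p2)
  [⊗]  ⊢ p2, (p2⊥ ⊗ (p2⊥ ⅋ p2))
    [Ax]  ⊢ p2, p2⊥
    [⅋]  ⊢ (p2⊥ ⅋ p2)
      [Ax]  ⊢ p2, p2⊥

Result: YES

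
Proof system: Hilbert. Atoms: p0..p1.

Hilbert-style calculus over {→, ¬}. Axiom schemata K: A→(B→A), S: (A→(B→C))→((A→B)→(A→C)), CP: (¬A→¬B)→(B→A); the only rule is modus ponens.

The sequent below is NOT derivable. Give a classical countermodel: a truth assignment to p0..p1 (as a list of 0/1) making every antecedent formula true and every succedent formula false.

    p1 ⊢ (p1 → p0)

Search for a countermodel by truth-table:
  v=00: Γ:[p1=F] Δ:[(p1 → p0)=T] refutes=False
  v=01: Γ:[p1=T] Δ:[(p1 → p0)=F] refutes=True  ← countermodel

Result: [0, 1]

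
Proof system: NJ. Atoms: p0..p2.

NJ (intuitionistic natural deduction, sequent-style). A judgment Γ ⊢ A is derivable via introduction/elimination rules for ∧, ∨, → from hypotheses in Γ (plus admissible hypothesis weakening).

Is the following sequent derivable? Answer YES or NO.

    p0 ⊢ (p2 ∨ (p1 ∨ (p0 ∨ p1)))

Proof tree:
[∨I₂] p0 ⊢ (p2 ∨ (p1 ∨ (p0 ∨ p1)))
  [∨I₂] p0 ⊢ (p1 ∨ (p0 ∨ p1))
    [∨I₁] p0 ⊢ (p0 ∨ p1)
      [Ax] p0 ⊢ p0

Result: YES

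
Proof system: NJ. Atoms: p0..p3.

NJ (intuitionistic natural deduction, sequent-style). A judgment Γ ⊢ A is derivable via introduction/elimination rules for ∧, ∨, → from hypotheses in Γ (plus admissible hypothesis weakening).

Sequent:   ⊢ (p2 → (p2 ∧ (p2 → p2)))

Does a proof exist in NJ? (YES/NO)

Derivation (root first):
[→I]  ⊢ (p2 → (p2 ∧ (p2 → p2)))
  [∧I] p2 ⊢ (p2 ∧ (p2 → p2))
    [Ax] p2 ⊢ p2
    [→I]  ⊢ (p2 → p2)
      [Ax] p2 ⊢ p2

Result: YES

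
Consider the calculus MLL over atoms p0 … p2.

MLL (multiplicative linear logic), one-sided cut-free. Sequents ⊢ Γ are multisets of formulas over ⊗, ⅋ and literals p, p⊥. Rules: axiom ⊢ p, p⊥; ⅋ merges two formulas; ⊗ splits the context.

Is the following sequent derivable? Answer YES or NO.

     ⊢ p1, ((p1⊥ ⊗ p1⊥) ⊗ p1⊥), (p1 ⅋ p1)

Derivation trace:
[⅋]  ⊢ p1, ((p1⊥ ⊗ p1⊥) ⊗ p1⊥), (p1 ⅋ p1)
  [⊗]  ⊢ p1, p1, p1, ((p1⊥ ⊗ p1⊥) ⊗ p1⊥)
    [⊗]  ⊢ p1, p1, (p1⊥ ⊗ p1⊥)
      [Ax]  ⊢ p1, p1⊥
      [Ax]  ⊢ p1, p1⊥
    [Ax]  ⊢ p1, p1⊥

Result: YES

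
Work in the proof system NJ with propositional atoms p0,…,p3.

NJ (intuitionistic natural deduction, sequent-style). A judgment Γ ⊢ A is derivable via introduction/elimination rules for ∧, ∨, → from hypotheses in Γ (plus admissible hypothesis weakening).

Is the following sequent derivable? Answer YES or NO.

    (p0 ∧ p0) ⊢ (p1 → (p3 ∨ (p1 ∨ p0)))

Proof tree:
[Wk] (p0 ∧ p0) ⊢ (p1 → (p3 ∨ (p1 ∨ p0)))
  [→I]  ⊢ (p1 → (p3 ∨ (p1 ∨ p0)))
    [∨I₂] p1 ⊢ (p3 ∨ (p1 ∨ p0))
      [∨I₁] p1 ⊢ (p1 ∨ p0)
        [Ax] p1 ⊢ p1

Result: YES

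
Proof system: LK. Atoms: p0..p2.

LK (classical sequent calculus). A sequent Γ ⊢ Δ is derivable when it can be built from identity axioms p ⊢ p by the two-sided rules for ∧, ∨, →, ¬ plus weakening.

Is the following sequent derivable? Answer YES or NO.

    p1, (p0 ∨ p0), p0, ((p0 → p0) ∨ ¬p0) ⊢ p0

Derivation (root first):
[∨L] p1, (p0 ∨ p0), p0, ((p0 → p0) ∨ ¬p0) ⊢ p0
  [→L] p1, p0, (p0 → p0) ⊢ p0
    [WL] p0, p1 ⊢ p0
      [Ax] p0 ⊢ p0
    [Ax] p0 ⊢ p0
  [¬L] (p0 ∨ p0), ¬p0 ⊢ 
    [∨L] (p0 ∨ p0) ⊢ p0
      [Ax] p0 ⊢ p0
      [Ax] p0 ⊢ p0

Result: YES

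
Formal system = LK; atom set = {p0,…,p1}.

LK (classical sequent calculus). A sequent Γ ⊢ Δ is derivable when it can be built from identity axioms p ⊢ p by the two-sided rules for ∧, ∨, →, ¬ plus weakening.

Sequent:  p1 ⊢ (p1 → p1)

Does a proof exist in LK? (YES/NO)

Derivation (root first):
[WL] p1 ⊢ (p1 → p1)
  [→R]  ⊢ (p1 → p1)
    [Ax] p1 ⊢ p1

Result: YES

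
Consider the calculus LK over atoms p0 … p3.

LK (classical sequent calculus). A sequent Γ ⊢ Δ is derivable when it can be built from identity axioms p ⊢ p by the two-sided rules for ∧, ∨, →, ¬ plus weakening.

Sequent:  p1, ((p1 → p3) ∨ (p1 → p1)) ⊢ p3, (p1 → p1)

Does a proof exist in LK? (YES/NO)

Proof tree:
[∨L] p1, ((p1 → p3) ∨ (p1 → p1)) ⊢ p3, (p1 → p1)
  [→L] p1, (p1 → p3) ⊢ p3
    [Ax] p1 ⊢ p1
    [Ax] p3 ⊢ p3
  [→R] (p1 → p1) ⊢ (p1 → p1)
    [→L] p1, (p1 → p1) ⊢ p1
      [Ax] p1 ⊢ p1
      [Ax] p1 ⊢ p1

Result: YES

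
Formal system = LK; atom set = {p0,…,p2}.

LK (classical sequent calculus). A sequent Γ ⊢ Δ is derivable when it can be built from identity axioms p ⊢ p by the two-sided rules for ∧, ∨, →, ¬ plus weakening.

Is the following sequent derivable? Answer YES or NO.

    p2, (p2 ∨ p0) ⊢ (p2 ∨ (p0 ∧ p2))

Derivation (root first):
[∨R] p2, (p2 ∨ p0) ⊢ (p2 ∨ (p0 ∧ p2))
  [∨L] p2, (p2 ∨ p0) ⊢ p2, (p0 ∧ p2)
    [Ax] p2 ⊢ p2
    [∧R] p2, p0 ⊢ (p0 ∧ p2)
      [Ax] p0 ⊢ p0
      [Ax] p2 ⊢ p2

Result: YES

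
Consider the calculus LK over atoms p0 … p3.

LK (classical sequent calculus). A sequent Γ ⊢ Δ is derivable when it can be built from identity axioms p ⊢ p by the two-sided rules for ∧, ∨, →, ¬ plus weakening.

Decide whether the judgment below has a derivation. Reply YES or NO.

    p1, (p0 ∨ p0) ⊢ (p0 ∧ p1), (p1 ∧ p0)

Proof tree:
[∧R] p1, (p0 ∨ p0) ⊢ (p0 ∧ p1), (p1 ∧ p0)
  [Ax] p1 ⊢ p1
  [∨L] p1, (p0 ∨ p0) ⊢ (p0 ∧ p1), p0
    [∧R] p1, p0 ⊢ (p0 ∧ p1)
      [Ax] p0 ⊢ p0
      [Ax] p1 ⊢ p1
    [Ax] p0 ⊢ p0

Result: YES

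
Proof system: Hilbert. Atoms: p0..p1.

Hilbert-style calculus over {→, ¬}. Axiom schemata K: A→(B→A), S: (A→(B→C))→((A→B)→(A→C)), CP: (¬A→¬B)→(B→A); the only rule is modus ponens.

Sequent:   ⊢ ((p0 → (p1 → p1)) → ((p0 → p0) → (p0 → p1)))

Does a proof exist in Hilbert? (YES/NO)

Truth-table refutation:
  v=00: Γ:[] Δ:[((p0 → (p1 → p1)) → ((p0 → p0) → (p0 → p1)))=T] refutes=False
  v=01: Γ:[] Δ:[((p0 → (p1 → p1)) → ((p0 → p0) → (p0 → p1)))=T] refutes=False
  v=10: Γ:[] Δ:[((p0 → (p1 → p1)) → ((p0 → p0) → (p0 → p1)))=F] refutes=True  ← countermodel

Result: NO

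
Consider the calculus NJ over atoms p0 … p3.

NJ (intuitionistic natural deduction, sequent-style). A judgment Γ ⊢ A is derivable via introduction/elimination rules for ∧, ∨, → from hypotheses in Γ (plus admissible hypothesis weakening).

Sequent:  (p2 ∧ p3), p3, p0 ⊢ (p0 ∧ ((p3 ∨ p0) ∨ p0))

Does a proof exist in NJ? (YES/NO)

Derivation trace:
[∧I] (p2 ∧ p3), p3, p0 ⊢ (p0 ∧ ((p3 ∨ p0) ∨ p0))
  [Wk] p0, (p2 ∧ p3) ⊢ p0
    [Ax] p0 ⊢ p0
  [∨I₁] p3 ⊢ ((p3 ∨ p0) ∨ p0)
    [∨I₁] p3 ⊢ (p3 ∨ p0)
      [Ax] p3 ⊢ p3

Result: YES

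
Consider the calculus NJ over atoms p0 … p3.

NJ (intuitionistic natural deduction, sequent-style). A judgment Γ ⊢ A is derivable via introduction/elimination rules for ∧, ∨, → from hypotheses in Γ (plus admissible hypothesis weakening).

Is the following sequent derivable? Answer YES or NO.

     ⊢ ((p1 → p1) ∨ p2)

Proof tree:
[∨I₁]  ⊢ ((p1 → p1) ∨ p2)
  [→I]  ⊢ (p1 → p1)
    [Ax] p1 ⊢ p1

Result: YES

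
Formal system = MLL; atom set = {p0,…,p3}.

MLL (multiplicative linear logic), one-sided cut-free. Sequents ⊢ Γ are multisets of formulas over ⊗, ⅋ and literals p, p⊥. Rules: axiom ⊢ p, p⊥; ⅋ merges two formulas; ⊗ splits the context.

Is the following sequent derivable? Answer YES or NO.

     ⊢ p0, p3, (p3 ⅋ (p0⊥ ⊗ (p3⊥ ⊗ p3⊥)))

Derivation (root first):
[⅋]  ⊢ p0, p3, (p3 ⅋ (p0⊥ ⊗ (p3⊥ ⊗ p3⊥)))
  [⊗]  ⊢ p0, p3, p3, (p0⊥ ⊗ (p3⊥ ⊗ p3⊥))
    [Ax]  ⊢ p0, p0⊥
    [⊗]  ⊢ p3, p3, (p3⊥ ⊗ p3⊥)
      [Ax]  ⊢ p3, p3⊥
      [Ax]  ⊢ p3, p3⊥

Result: YES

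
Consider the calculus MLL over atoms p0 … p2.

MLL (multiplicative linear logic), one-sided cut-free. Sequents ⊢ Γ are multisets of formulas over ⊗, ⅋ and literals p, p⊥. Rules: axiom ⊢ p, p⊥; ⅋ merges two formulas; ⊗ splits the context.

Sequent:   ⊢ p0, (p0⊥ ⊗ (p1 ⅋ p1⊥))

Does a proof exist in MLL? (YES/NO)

Derivation trace:
[⊗]  ⊢ p0, (p0⊥ ⊗ (p1 ⅋ p1⊥))
  [Ax]  ⊢ p0, p0⊥
  [⅋]  ⊢ (p1 ⅋ p1⊥)
    [Ax]  ⊢ p1, p1⊥

Result: YES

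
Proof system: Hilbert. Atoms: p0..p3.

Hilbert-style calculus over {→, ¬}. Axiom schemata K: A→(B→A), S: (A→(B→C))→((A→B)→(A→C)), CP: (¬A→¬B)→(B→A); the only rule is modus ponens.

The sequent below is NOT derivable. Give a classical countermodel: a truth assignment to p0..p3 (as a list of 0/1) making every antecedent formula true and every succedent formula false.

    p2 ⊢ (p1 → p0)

Enumerate valuations to refute Γ ⊢ Δ:
  v=0000: Γ:[p2=F] Δ:[(p1 → p0)=T] refutes=False
  v=0001: Γ:[p2=F] Δ:[(p1 → p0)=T] refutes=False
  v=0010: Γ:[p2=T] Δ:[(p1 → p0)=T] refutes=False
  v=0011: Γ:[p2=T] Δ:[(p1 → p0)=T] refutes=False
  v=0100: Γ:[p2=F] Δ:[(p1 → p0)=F] refutes=False
  v=0101: Γ:[p2=F] Δ:[(p1 → p0)=F] refutes=False
  v=0110: Γ:[p2=T] Δ:[(p1 → p0)=F] refutes=True  ← countermodel

Result: [0, 1, 1, 0]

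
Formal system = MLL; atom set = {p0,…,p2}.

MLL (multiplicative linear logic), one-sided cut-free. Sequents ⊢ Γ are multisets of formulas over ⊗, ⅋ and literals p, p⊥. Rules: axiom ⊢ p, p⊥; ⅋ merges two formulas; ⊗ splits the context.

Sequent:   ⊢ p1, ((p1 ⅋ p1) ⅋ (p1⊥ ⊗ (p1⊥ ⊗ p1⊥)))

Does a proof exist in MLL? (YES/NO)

Derivation trace:
[⅋]  ⊢ p1, ((p1 ⅋ p1) ⅋ (p1⊥ ⊗ (p1⊥ ⊗ p1⊥)))
  [⅋]  ⊢ p1, (p1⊥ ⊗ (p1⊥ ⊗ p1⊥)), (p1 ⅋ p1)
    [⊗]  ⊢ p1, p1, p1, (p1⊥ ⊗ (p1⊥ ⊗ p1⊥))
      [Ax]  ⊢ p1, p1⊥
      [⊗]  ⊢ p1, p1, (p1⊥ ⊗ p1⊥)
        [Ax]  ⊢ p1, p1⊥
        [Ax]  ⊢ p1, p1⊥

Result: YES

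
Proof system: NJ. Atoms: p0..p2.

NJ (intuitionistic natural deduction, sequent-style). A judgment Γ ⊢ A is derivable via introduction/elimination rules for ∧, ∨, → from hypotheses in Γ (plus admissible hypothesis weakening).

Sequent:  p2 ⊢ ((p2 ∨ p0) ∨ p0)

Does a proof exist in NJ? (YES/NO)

Derivation (root first):
[∨I₁] p2 ⊢ ((p2 ∨ p0) ∨ p0)
  [∨I₁] p2 ⊢ (p2 ∨ p0)
    [Ax] p2 ⊢ p2

Result: YES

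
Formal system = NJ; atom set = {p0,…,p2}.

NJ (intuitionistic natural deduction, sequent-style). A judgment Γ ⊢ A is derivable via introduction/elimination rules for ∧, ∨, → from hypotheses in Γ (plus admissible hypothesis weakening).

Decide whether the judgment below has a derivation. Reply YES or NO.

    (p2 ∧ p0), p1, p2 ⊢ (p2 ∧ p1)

Proof tree:
[∧I] (p2 ∧ p0), p1, p2 ⊢ (p2 ∧ p1)
  [Wk] p2, (p2 ∧ p0) ⊢ p2
    [Ax] p2 ⊢ p2
  [Ax] p1 ⊢ p1

Result: YES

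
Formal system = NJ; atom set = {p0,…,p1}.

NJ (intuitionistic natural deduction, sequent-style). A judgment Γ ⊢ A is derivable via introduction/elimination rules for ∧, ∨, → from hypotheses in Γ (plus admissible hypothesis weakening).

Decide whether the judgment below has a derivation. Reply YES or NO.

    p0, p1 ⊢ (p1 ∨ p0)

Derivation (root first):
[∨I₂] p0, p1 ⊢ (p1 ∨ p0)
  [Wk] p0, p1 ⊢ p0
    [Ax] p0 ⊢ p0

Result: YES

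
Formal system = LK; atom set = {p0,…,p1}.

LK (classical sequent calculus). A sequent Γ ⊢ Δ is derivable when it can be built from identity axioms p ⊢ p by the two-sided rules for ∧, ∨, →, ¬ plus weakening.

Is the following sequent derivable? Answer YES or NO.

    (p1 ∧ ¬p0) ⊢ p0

Truth-table refutation:
  v=00: Γ:[(p1 ∧ ¬p0)=F] Δ:[p0=F] refutes=False
  v=01: Γ:[(p1 ∧ ¬p0)=T] Δ:[p0=F] refutes=True  ← countermodel

Result: NO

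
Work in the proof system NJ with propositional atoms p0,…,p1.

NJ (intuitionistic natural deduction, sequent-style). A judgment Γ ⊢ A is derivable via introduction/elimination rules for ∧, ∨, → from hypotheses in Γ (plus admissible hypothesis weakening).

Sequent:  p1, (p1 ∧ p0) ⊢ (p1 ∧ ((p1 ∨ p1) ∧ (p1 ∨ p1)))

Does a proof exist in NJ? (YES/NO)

Proof tree:
[∧I] p1, (p1 ∧ p0) ⊢ (p1 ∧ ((p1 ∨ p1) ∧ (p1 ∨ p1)))
  [Wk] p1, (p1 ∧ p0) ⊢ p1
    [Ax] p1 ⊢ p1
  [∧I] p1, (p1 ∧ p0) ⊢ ((p1 ∨ p1) ∧ (p1 ∨ p1))
    [∨I₂] p1, (p1 ∧ p0) ⊢ (p1 ∨ p1)
      [Wk] p1, (p1 ∧ p0) ⊢ p1
        [Ax] p1 ⊢ p1
    [∨I₂] p1 ⊢ (p1 ∨ p1)
      [Ax] p1 ⊢ p1

Result: YES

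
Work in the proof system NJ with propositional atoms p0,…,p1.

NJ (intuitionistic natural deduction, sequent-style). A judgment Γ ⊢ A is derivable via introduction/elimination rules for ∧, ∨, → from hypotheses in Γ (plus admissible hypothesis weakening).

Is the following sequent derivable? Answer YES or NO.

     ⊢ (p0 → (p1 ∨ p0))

Proof tree:
[→I]  ⊢ (p0 → (p1 ∨ p0))
  [∨I₂] p0 ⊢ (p1 ∨ p0)
    [Ax] p0 ⊢ p0

Result: YES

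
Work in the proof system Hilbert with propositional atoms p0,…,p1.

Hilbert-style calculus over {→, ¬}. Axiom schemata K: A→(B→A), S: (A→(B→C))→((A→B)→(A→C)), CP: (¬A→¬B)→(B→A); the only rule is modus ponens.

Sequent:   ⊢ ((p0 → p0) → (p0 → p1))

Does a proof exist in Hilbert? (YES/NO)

Search for a countermodel by truth-table:
  v=00: Γ:[] Δ:[((p0 → p0) → (p0 → p1))=T] refutes=False
  v=01: Γ:[] Δ:[((p0 → p0) → (p0 → p1))=T] refutes=False
  v=10: Γ:[] Δ:[((p0 → p0) → (p0 → p1))=F] refutes=True  ← countermodel

Result: NO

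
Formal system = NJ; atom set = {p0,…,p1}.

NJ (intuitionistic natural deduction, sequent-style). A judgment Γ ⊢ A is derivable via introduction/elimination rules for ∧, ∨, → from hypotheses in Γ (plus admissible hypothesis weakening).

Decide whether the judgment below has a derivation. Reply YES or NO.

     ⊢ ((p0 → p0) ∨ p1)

Derivation trace:
[∨I₁]  ⊢ ((p0 → p0) ∨ p1)
  [→I]  ⊢ (p0 → p0)
    [Ax] p0 ⊢ p0

Result: YES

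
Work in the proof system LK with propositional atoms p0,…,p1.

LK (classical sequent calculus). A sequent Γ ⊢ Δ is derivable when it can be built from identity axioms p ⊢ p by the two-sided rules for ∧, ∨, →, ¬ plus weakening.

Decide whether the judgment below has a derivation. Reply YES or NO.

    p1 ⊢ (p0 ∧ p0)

Search for a countermodel by truth-table:
  v=00: Γ:[p1=F] Δ:[(p0 ∧ p0)=F] refutes=False
  v=01: Γ:[p1=T] Δ:[(p0 ∧ p0)=F] refutes=True  ← countermodel

Result: NO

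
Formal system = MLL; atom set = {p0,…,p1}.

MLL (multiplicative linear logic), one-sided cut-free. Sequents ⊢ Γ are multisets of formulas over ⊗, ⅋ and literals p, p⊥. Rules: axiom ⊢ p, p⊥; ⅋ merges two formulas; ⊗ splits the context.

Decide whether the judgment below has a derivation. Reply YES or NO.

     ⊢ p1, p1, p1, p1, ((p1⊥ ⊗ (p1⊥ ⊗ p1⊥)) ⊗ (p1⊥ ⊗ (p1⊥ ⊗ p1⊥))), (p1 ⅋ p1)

Derivation (root first):
[⅋]  ⊢ p1, p1, p1, p1, ((p1⊥ ⊗ (p1⊥ ⊗ p1⊥)) ⊗ (p1⊥ ⊗ (p1⊥ ⊗ p1⊥))), (p1 ⅋ p1)
  [⊗]  ⊢ p1, p1, p1, p1, p1, p1, ((p1⊥ ⊗ (p1⊥ ⊗ p1⊥)) ⊗ (p1⊥ ⊗ (p1⊥ ⊗ p1⊥)))
    [⊗]  ⊢ p1, p1, p1, (p1⊥ ⊗ (p1⊥ ⊗ p1⊥))
      [Ax]  ⊢ p1, p1⊥
      [⊗]  ⊢ p1, p1, (p1⊥ ⊗ p1⊥)
        [Ax]  ⊢ p1, p1⊥
        [Ax]  ⊢ p1, p1⊥
    [⊗]  ⊢ p1, p1, p1, (p1⊥ ⊗ (p1⊥ ⊗ p1⊥))
      [Ax]  ⊢ p1, p1⊥
      [⊗]  ⊢ p1, p1, (p1⊥ ⊗ p1⊥)
        [Ax]  ⊢ p1, p1⊥
        [Ax]  ⊢ p1, p1⊥

Result: YES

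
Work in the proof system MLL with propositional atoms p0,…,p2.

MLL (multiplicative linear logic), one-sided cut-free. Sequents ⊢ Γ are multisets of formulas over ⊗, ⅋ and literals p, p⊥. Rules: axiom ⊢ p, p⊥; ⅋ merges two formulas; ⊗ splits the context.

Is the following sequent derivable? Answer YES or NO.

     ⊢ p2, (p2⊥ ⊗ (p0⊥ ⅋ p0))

Derivation trace:
[⊗]  ⊢ p2, (p2⊥ ⊗ (p0⊥ ⅋ p0))
  [Ax]  ⊢ p2, p2⊥
  [⅋]  ⊢ (p0⊥ ⅋ p0)
    [Ax]  ⊢ p0, p0⊥

Result: YES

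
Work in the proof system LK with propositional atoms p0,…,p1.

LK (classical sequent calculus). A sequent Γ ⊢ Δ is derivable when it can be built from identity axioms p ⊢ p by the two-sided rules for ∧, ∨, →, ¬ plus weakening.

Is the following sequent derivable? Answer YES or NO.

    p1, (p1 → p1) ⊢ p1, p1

Proof tree:
[WR] p1, (p1 → p1) ⊢ p1, p1
  [→L] p1, (p1 → p1) ⊢ p1
    [Ax] p1 ⊢ p1
    [Ax] p1 ⊢ p1

Result: YES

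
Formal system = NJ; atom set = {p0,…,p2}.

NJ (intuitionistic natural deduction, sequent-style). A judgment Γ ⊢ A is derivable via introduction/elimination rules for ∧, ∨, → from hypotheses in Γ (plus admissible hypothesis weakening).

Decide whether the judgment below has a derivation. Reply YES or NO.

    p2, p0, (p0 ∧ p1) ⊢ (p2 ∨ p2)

Derivation trace:
[Wk] p2, p0, (p0 ∧ p1) ⊢ (p2 ∨ p2)
  [∨I₂] p2, p0 ⊢ (p2 ∨ p2)
    [Wk] p2, p0 ⊢ p2
      [Ax] p2 ⊢ p2

Result: YES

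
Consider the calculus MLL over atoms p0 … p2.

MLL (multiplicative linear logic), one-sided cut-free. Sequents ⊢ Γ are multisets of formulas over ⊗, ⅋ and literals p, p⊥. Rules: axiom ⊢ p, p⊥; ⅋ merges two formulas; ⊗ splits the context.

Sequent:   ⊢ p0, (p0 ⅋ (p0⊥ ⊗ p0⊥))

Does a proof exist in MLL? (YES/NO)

Derivation (root first):
[⅋]  ⊢ p0, (p0 ⅋ (p0⊥ ⊗ p0⊥))
  [⊗]  ⊢ p0, p0, (p0⊥ ⊗ p0⊥)
    [Ax]  ⊢ p0, p0⊥
    [Ax]  ⊢ p0, p0⊥

Result: YES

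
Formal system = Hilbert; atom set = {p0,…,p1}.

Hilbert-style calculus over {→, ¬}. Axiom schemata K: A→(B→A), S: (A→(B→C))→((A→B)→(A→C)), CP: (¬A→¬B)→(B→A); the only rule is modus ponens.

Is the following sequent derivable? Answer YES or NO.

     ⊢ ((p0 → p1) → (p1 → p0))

Truth-table refutation:
  v=00: Γ:[] Δ:[((p0 → p1) → (p1 → p0))=T] refutes=False
  v=01: Γ:[] Δ:[((p0 → p1) → (p1 → p0))=F] refutes=True  ← countermodel

Result: NO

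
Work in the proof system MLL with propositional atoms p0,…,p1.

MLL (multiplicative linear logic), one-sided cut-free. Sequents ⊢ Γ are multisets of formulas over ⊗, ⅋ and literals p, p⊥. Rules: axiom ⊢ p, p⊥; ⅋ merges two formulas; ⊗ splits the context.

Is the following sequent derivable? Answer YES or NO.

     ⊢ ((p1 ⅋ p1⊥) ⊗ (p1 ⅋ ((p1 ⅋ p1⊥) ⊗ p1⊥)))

Derivation trace:
[⊗]  ⊢ ((p1 ⅋ p1⊥) ⊗ (p1 ⅋ ((p1 ⅋ p1⊥) ⊗ p1⊥)))
  [⅋]  ⊢ (p1 ⅋ p1⊥)
    [Ax]  ⊢ p1, p1⊥
  [⅋]  ⊢ (p1 ⅋ ((p1 ⅋ p1⊥) ⊗ p1⊥))
    [⊗]  ⊢ p1, ((p1 ⅋ p1⊥) ⊗ p1⊥)
      [⅋]  ⊢ (p1 ⅋ p1⊥)
        [Ax]  ⊢ p1, p1⊥
      [Ax]  ⊢ p1, p1⊥

Result: YES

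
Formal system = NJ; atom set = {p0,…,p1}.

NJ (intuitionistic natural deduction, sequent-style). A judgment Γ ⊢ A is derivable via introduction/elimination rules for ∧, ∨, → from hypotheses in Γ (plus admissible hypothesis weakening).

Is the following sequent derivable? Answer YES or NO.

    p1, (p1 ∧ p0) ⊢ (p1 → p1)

Proof tree:
[Wk] p1, (p1 ∧ p0) ⊢ (p1 → p1)
  [→I] p1 ⊢ (p1 → p1)
    [Wk] p1, p1 ⊢ p1
      [Ax] p1 ⊢ p1

Result: YES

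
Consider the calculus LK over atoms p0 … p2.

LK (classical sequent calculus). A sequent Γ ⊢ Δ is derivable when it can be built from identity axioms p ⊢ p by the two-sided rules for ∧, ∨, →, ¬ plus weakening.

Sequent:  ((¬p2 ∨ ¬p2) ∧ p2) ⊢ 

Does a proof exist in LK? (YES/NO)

Proof tree:
[∧L] ((¬p2 ∨ ¬p2) ∧ p2) ⊢ 
  [∨L] p2, (¬p2 ∨ ¬p2) ⊢ 
    [¬L] p2, ¬p2 ⊢ 
      [Ax] p2 ⊢ p2
    [¬L] p2, ¬p2 ⊢ 
      [Ax] p2 ⊢ p2

Result: YES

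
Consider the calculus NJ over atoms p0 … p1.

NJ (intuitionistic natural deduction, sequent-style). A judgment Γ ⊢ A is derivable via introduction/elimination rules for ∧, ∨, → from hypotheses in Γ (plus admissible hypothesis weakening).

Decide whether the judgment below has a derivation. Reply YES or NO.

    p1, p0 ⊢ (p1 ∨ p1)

Derivation (root first):
[Wk] p1, p0 ⊢ (p1 ∨ p1)
  [∨I₁] p1 ⊢ (p1 ∨ p1)
    [Ax] p1 ⊢ p1

Result: YES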